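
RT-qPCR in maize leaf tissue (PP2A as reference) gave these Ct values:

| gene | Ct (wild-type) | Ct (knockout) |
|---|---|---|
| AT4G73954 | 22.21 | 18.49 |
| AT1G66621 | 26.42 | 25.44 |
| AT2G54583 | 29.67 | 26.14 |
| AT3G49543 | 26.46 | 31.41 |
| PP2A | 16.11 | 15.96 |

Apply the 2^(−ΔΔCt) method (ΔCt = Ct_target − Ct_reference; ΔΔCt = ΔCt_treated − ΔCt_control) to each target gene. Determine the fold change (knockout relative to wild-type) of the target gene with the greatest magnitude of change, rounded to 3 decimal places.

0.029

AT4G73954: ΔΔCt = (18.49−15.96) − (22.21−16.11) = 2.53 − 6.10 = -3.57; fold change = 2^3.57 = 11.876
AT1G66621: ΔΔCt = (25.44−15.96) − (26.42−16.11) = 9.48 − 10.31 = -0.83; fold change = 2^0.83 = 1.778
AT2G54583: ΔΔCt = (26.14−15.96) − (29.67−16.11) = 10.18 − 13.56 = -3.38; fold change = 2^3.38 = 10.411
AT3G49543: ΔΔCt = (31.41−15.96) − (26.46−16.11) = 15.45 − 10.35 = 5.10; fold change = 2^-5.10 = 0.029
AT3G49543 has the largest |ΔΔCt| = 5.10.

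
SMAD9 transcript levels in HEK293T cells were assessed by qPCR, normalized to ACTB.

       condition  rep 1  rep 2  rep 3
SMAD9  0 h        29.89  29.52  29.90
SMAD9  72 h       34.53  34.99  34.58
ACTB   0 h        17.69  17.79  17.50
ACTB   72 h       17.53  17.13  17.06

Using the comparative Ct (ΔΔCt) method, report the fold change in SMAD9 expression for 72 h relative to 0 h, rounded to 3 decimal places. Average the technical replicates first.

0.025

Mean Ct: SMAD9 0 h 29.770; SMAD9 72 h 34.700; ACTB 0 h 17.660; ACTB 72 h 17.240
ΔCt(0 h) = 29.770 − 17.660 = 12.110
ΔCt(72 h) = 34.700 − 17.240 = 17.460
ΔΔCt = 17.460 − 12.110 = 5.350
Fold change = 2^(−5.350) = 0.0245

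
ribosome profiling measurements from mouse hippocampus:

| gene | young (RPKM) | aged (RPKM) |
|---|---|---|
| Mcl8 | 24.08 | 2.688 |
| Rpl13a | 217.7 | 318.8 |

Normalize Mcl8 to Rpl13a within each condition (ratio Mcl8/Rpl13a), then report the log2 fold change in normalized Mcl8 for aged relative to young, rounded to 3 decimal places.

Mcl8/Rpl13a (young) = 24.08 / 217.7 = 0.11061
Mcl8/Rpl13a (aged) = 2.688 / 318.8 = 0.0084316
Fold change = 0.0084316 / 0.11061 = 0.0762
log2(0.0762) = -3.7135

-3.714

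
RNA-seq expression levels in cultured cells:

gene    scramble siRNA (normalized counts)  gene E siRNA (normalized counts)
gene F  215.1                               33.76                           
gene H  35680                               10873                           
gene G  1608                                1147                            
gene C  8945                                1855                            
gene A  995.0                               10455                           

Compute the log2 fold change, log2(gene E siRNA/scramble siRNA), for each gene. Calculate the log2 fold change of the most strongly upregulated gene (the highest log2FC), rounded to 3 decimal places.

3.393

log2(33.76/215.1) = -2.672  (gene F)
log2(10873/35680) = -1.714  (gene H)
log2(1147/1608) = -0.487  (gene G)
log2(1855/8945) = -2.270  (gene C)
log2(10455/995.0) = 3.393  (gene A)
gene A is most strongly upregulated.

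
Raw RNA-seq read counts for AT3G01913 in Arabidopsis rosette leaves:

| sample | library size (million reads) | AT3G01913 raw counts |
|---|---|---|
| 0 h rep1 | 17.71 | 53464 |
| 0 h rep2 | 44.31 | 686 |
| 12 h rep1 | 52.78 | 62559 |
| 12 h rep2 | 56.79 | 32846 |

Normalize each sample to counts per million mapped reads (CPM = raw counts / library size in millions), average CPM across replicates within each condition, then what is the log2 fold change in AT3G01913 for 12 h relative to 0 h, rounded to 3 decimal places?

CPM(0 h rep1) = 53464 / 17.71 = 3018.8594
CPM(0 h rep2) = 686 / 44.31 = 15.4818
CPM(12 h rep1) = 62559 / 52.78 = 1185.2785
CPM(12 h rep2) = 32846 / 56.79 = 578.3765
mean CPM(0 h) = 1517.1706; mean CPM(12 h) = 881.8275
Fold change = 881.8275 / 1517.1706 = 0.58123
log2(0.58123) = -0.7828

-0.783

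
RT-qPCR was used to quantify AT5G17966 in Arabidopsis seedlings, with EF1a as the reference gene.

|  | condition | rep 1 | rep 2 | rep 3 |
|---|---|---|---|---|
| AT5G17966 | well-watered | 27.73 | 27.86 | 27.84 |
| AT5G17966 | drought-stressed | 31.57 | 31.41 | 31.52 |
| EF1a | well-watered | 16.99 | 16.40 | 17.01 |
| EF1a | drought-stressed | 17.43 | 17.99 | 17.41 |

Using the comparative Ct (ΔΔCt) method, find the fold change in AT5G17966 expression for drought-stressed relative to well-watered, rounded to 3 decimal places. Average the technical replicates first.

0.136

Mean Ct: AT5G17966 well-watered 27.810; AT5G17966 drought-stressed 31.500; EF1a well-watered 16.800; EF1a drought-stressed 17.610
ΔCt(well-watered) = 27.810 − 16.800 = 11.010
ΔCt(drought-stressed) = 31.500 − 17.610 = 13.890
ΔΔCt = 13.890 − 11.010 = 2.880
Fold change = 2^(−2.880) = 0.1358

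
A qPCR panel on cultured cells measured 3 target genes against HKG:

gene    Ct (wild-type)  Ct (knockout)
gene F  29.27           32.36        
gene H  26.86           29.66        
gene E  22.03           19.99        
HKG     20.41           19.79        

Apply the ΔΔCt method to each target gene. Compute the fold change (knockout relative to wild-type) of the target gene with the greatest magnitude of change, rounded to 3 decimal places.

0.076

gene F: ΔΔCt = (32.36−19.79) − (29.27−20.41) = 12.57 − 8.86 = 3.71; fold change = 2^-3.71 = 0.076
gene H: ΔΔCt = (29.66−19.79) − (26.86−20.41) = 9.87 − 6.45 = 3.42; fold change = 2^-3.42 = 0.093
gene E: ΔΔCt = (19.99−19.79) − (22.03−20.41) = 0.20 − 1.62 = -1.42; fold change = 2^1.42 = 2.676
gene F has the largest |ΔΔCt| = 3.71.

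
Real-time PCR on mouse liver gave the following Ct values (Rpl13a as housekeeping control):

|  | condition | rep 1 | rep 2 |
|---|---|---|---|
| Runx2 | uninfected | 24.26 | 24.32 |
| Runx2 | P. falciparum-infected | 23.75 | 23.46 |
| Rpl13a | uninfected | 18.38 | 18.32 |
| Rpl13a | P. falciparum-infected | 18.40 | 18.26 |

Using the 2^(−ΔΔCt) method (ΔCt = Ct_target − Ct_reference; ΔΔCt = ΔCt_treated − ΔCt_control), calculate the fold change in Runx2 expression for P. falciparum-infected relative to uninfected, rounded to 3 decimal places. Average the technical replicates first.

1.586

Mean Ct: Runx2 uninfected 24.290; Runx2 P. falciparum-infected 23.605; Rpl13a uninfected 18.350; Rpl13a P. falciparum-infected 18.330
ΔCt(uninfected) = 24.290 − 18.350 = 5.940
ΔCt(P. falciparum-infected) = 23.605 − 18.330 = 5.275
ΔΔCt = 5.275 − 5.940 = -0.665
Fold change = 2^(−(-0.665)) = 2^0.665 = 1.5856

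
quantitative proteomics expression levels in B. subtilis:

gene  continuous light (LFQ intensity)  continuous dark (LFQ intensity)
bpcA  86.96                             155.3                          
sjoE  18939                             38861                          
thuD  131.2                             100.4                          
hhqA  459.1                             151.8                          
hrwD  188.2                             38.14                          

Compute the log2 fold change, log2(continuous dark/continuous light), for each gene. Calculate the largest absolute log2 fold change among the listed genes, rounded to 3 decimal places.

log2(155.3/86.96) = 0.837  (bpcA)
log2(38861/18939) = 1.037  (sjoE)
log2(100.4/131.2) = -0.386  (thuD)
log2(151.8/459.1) = -1.597  (hhqA)
log2(38.14/188.2) = -2.303  (hrwD)
The largest magnitude belongs to hrwD.

2.303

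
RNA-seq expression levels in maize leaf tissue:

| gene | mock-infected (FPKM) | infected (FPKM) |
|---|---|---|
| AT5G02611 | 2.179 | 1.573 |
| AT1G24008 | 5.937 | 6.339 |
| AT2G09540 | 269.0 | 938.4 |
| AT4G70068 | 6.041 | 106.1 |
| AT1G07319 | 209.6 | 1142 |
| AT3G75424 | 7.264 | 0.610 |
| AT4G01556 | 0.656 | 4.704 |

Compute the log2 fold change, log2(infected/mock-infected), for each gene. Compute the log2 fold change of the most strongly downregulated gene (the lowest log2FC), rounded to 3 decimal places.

log2(1.573/2.179) = -0.470  (AT5G02611)
log2(6.339/5.937) = 0.095  (AT1G24008)
log2(938.4/269.0) = 1.803  (AT2G09540)
log2(106.1/6.041) = 4.134  (AT4G70068)
log2(1142/209.6) = 2.446  (AT1G07319)
log2(0.610/7.264) = -3.574  (AT3G75424)
log2(4.704/0.656) = 2.842  (AT4G01556)
AT3G75424 is most strongly downregulated.

-3.574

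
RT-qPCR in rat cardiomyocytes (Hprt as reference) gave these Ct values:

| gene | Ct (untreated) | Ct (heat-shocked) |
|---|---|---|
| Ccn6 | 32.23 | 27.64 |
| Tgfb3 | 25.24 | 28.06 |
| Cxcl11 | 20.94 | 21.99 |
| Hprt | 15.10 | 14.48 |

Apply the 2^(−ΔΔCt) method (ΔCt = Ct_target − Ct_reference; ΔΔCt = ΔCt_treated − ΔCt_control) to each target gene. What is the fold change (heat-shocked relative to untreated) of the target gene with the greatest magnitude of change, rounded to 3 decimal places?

15.671

Ccn6: ΔΔCt = (27.64−14.48) − (32.23−15.10) = 13.16 − 17.13 = -3.97; fold change = 2^3.97 = 15.671
Tgfb3: ΔΔCt = (28.06−14.48) − (25.24−15.10) = 13.58 − 10.14 = 3.44; fold change = 2^-3.44 = 0.092
Cxcl11: ΔΔCt = (21.99−14.48) − (20.94−15.10) = 7.51 − 5.84 = 1.67; fold change = 2^-1.67 = 0.314
Ccn6 has the largest |ΔΔCt| = 3.97.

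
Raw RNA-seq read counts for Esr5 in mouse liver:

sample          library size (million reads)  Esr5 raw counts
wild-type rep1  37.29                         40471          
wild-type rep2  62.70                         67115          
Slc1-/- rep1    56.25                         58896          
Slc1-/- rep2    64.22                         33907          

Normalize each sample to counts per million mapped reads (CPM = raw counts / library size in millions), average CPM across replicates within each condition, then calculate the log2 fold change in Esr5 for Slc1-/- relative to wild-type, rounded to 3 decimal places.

-0.453

CPM(wild-type rep1) = 40471 / 37.29 = 1085.3044
CPM(wild-type rep2) = 67115 / 62.70 = 1070.4147
CPM(Slc1-/- rep1) = 58896 / 56.25 = 1047.0400
CPM(Slc1-/- rep2) = 33907 / 64.22 = 527.9819
mean CPM(wild-type) = 1077.8595; mean CPM(Slc1-/-) = 787.5110
Fold change = 787.5110 / 1077.8595 = 0.73062
log2(0.73062) = -0.4528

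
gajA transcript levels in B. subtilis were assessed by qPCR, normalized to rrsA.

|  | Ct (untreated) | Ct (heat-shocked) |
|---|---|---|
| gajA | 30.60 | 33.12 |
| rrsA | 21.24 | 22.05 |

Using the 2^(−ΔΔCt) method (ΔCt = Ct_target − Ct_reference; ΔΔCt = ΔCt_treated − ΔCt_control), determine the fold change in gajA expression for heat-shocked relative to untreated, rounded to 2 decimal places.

0.31

ΔCt(untreated) = 30.600 − 21.240 = 9.360
ΔCt(heat-shocked) = 33.120 − 22.050 = 11.070
ΔΔCt = 11.070 − 9.360 = 1.710
Fold change = 2^(−1.710) = 0.306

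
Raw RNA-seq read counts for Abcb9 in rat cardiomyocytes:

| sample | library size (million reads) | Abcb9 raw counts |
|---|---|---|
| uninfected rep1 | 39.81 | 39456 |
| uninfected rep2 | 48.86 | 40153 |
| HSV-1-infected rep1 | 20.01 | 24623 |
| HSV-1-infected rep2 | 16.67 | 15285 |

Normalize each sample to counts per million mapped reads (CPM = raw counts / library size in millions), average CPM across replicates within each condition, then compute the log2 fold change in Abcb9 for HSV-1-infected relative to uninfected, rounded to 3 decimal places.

CPM(uninfected rep1) = 39456 / 39.81 = 991.1078
CPM(uninfected rep2) = 40153 / 48.86 = 821.7970
CPM(HSV-1-infected rep1) = 24623 / 20.01 = 1230.5347
CPM(HSV-1-infected rep2) = 15285 / 16.67 = 916.9166
mean CPM(uninfected) = 906.4524; mean CPM(HSV-1-infected) = 1073.7257
Fold change = 1073.7257 / 906.4524 = 1.18454
log2(1.18454) = 0.2443

0.244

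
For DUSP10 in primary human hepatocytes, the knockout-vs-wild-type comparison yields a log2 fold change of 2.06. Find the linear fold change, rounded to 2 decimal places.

4.17

Fold change = 2^(2.06) = 4.170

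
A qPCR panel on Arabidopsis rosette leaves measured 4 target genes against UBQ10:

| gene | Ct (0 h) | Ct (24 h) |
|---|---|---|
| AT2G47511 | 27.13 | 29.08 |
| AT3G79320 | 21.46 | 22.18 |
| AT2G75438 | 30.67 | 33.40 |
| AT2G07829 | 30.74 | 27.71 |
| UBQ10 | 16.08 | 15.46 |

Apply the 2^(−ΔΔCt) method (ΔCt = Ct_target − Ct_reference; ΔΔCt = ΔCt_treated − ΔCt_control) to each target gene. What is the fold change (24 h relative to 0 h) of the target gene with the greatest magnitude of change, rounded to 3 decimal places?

0.098

AT2G47511: ΔΔCt = (29.08−15.46) − (27.13−16.08) = 13.62 − 11.05 = 2.57; fold change = 2^-2.57 = 0.168
AT3G79320: ΔΔCt = (22.18−15.46) − (21.46−16.08) = 6.72 − 5.38 = 1.34; fold change = 2^-1.34 = 0.395
AT2G75438: ΔΔCt = (33.40−15.46) − (30.67−16.08) = 17.94 − 14.59 = 3.35; fold change = 2^-3.35 = 0.098
AT2G07829: ΔΔCt = (27.71−15.46) − (30.74−16.08) = 12.25 − 14.66 = -2.41; fold change = 2^2.41 = 5.315
AT2G75438 has the largest |ΔΔCt| = 3.35.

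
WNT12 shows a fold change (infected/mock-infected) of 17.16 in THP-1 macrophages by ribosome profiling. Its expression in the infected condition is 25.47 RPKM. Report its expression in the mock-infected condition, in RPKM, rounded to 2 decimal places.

1.48

mock-infected expression = 25.47 / 17.16 = 1.48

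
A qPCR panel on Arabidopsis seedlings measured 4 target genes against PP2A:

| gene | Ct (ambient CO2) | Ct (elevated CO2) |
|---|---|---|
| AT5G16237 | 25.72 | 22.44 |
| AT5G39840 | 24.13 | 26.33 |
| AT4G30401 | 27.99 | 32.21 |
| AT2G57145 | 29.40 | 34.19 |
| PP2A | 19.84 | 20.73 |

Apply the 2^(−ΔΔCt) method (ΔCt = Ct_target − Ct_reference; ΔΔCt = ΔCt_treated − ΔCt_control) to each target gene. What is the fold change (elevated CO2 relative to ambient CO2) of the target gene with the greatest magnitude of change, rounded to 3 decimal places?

AT5G16237: ΔΔCt = (22.44−20.73) − (25.72−19.84) = 1.71 − 5.88 = -4.17; fold change = 2^4.17 = 18.001
AT5G39840: ΔΔCt = (26.33−20.73) − (24.13−19.84) = 5.60 − 4.29 = 1.31; fold change = 2^-1.31 = 0.403
AT4G30401: ΔΔCt = (32.21−20.73) − (27.99−19.84) = 11.48 − 8.15 = 3.33; fold change = 2^-3.33 = 0.099
AT2G57145: ΔΔCt = (34.19−20.73) − (29.40−19.84) = 13.46 − 9.56 = 3.90; fold change = 2^-3.90 = 0.067
AT5G16237 has the largest |ΔΔCt| = 4.17.

18.001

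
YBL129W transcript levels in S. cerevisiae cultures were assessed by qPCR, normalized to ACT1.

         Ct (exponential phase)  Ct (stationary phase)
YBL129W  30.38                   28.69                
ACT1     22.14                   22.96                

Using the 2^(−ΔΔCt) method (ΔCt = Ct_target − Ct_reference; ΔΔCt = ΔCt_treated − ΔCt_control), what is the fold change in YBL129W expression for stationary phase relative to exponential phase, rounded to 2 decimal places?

ΔCt(exponential phase) = 30.380 − 22.140 = 8.240
ΔCt(stationary phase) = 28.690 − 22.960 = 5.730
ΔΔCt = 5.730 − 8.240 = -2.510
Fold change = 2^(−(-2.510)) = 2^2.510 = 5.696

5.70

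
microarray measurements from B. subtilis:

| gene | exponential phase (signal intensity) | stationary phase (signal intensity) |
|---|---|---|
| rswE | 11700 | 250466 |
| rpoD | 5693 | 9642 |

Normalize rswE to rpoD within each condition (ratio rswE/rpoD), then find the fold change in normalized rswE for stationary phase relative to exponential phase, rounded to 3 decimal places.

12.640

rswE/rpoD (exponential phase) = 11700 / 5693 = 2.0552
rswE/rpoD (stationary phase) = 250466 / 9642 = 25.977
Fold change = 25.977 / 2.0552 = 12.6397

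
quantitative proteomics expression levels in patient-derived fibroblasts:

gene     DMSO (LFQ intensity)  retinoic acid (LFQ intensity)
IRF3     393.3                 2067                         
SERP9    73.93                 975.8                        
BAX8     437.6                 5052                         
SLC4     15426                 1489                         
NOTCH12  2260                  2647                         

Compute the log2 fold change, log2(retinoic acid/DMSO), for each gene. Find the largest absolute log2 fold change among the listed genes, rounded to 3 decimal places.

3.722

log2(2067/393.3) = 2.394  (IRF3)
log2(975.8/73.93) = 3.722  (SERP9)
log2(5052/437.6) = 3.529  (BAX8)
log2(1489/15426) = -3.373  (SLC4)
log2(2647/2260) = 0.228  (NOTCH12)
The largest magnitude belongs to SERP9.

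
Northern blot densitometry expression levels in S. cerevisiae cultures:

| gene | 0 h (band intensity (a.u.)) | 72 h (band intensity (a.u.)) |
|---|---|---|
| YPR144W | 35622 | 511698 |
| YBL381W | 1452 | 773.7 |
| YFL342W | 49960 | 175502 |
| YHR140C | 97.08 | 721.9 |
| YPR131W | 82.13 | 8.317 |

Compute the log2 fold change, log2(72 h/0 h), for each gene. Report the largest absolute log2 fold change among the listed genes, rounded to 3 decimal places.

3.844

log2(511698/35622) = 3.844  (YPR144W)
log2(773.7/1452) = -0.908  (YBL381W)
log2(175502/49960) = 1.813  (YFL342W)
log2(721.9/97.08) = 2.895  (YHR140C)
log2(8.317/82.13) = -3.304  (YPR131W)
The largest magnitude belongs to YPR144W.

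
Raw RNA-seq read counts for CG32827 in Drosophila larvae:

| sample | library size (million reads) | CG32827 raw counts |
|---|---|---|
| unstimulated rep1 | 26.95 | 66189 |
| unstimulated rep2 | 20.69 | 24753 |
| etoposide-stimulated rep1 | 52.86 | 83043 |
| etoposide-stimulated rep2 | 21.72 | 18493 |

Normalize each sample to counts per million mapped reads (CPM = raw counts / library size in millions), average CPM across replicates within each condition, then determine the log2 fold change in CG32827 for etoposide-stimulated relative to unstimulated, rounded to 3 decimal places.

CPM(unstimulated rep1) = 66189 / 26.95 = 2455.9926
CPM(unstimulated rep2) = 24753 / 20.69 = 1196.3751
CPM(etoposide-stimulated rep1) = 83043 / 52.86 = 1570.9989
CPM(etoposide-stimulated rep2) = 18493 / 21.72 = 851.4273
mean CPM(unstimulated) = 1826.1838; mean CPM(etoposide-stimulated) = 1211.2131
Fold change = 1211.2131 / 1826.1838 = 0.66325
log2(0.66325) = -0.5924

-0.592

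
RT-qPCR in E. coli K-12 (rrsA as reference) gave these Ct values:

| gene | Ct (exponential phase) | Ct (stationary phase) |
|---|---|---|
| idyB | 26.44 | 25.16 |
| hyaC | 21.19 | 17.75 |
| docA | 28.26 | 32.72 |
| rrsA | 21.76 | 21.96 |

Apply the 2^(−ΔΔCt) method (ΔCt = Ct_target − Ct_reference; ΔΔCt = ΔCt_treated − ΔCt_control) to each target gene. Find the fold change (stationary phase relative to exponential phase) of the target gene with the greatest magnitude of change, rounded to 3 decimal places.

idyB: ΔΔCt = (25.16−21.96) − (26.44−21.76) = 3.20 − 4.68 = -1.48; fold change = 2^1.48 = 2.789
hyaC: ΔΔCt = (17.75−21.96) − (21.19−21.76) = -4.21 − (-0.57) = -3.64; fold change = 2^3.64 = 12.467
docA: ΔΔCt = (32.72−21.96) − (28.26−21.76) = 10.76 − 6.50 = 4.26; fold change = 2^-4.26 = 0.052
docA has the largest |ΔΔCt| = 4.26.

0.052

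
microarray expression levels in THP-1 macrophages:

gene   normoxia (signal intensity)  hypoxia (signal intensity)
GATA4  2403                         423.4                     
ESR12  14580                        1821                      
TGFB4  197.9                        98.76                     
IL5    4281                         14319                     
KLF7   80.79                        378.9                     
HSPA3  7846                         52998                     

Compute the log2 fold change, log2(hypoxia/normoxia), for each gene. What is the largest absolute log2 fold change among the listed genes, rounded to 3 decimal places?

3.001

log2(423.4/2403) = -2.505  (GATA4)
log2(1821/14580) = -3.001  (ESR12)
log2(98.76/197.9) = -1.003  (TGFB4)
log2(14319/4281) = 1.742  (IL5)
log2(378.9/80.79) = 2.230  (KLF7)
log2(52998/7846) = 2.756  (HSPA3)
The largest magnitude belongs to ESR12.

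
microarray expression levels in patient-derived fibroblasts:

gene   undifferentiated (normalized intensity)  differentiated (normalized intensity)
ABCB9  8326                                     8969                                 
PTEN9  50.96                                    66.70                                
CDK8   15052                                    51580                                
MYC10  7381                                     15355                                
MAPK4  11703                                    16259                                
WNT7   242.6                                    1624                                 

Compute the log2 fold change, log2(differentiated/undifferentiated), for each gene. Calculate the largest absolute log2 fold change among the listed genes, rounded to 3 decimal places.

log2(8969/8326) = 0.107  (ABCB9)
log2(66.70/50.96) = 0.388  (PTEN9)
log2(51580/15052) = 1.777  (CDK8)
log2(15355/7381) = 1.057  (MYC10)
log2(16259/11703) = 0.474  (MAPK4)
log2(1624/242.6) = 2.743  (WNT7)
The largest magnitude belongs to WNT7.

2.743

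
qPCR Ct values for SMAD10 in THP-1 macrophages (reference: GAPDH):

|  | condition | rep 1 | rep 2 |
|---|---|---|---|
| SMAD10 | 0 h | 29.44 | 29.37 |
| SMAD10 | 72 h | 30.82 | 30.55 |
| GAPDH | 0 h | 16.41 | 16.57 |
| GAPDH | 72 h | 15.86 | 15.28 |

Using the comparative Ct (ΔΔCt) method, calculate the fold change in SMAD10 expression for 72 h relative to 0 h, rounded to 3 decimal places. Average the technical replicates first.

0.218

Mean Ct: SMAD10 0 h 29.405; SMAD10 72 h 30.685; GAPDH 0 h 16.490; GAPDH 72 h 15.570
ΔCt(0 h) = 29.405 − 16.490 = 12.915
ΔCt(72 h) = 30.685 − 15.570 = 15.115
ΔΔCt = 15.115 − 12.915 = 2.200
Fold change = 2^(−2.200) = 0.2176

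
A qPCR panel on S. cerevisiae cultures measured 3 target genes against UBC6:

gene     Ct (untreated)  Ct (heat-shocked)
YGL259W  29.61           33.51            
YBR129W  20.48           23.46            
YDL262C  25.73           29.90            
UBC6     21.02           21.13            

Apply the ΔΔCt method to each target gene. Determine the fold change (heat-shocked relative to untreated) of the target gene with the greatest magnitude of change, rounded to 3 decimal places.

0.060

YGL259W: ΔΔCt = (33.51−21.13) − (29.61−21.02) = 12.38 − 8.59 = 3.79; fold change = 2^-3.79 = 0.072
YBR129W: ΔΔCt = (23.46−21.13) − (20.48−21.02) = 2.33 − (-0.54) = 2.87; fold change = 2^-2.87 = 0.137
YDL262C: ΔΔCt = (29.90−21.13) − (25.73−21.02) = 8.77 − 4.71 = 4.06; fold change = 2^-4.06 = 0.060
YDL262C has the largest |ΔΔCt| = 4.06.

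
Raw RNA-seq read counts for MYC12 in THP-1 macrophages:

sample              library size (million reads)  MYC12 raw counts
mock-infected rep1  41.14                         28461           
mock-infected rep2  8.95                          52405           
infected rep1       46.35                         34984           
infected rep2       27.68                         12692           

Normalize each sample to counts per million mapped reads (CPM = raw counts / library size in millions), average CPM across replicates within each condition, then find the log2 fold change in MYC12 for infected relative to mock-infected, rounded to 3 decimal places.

-2.432

CPM(mock-infected rep1) = 28461 / 41.14 = 691.8085
CPM(mock-infected rep2) = 52405 / 8.95 = 5855.3073
CPM(infected rep1) = 34984 / 46.35 = 754.7789
CPM(infected rep2) = 12692 / 27.68 = 458.5260
mean CPM(mock-infected) = 3273.5579; mean CPM(infected) = 606.6524
Fold change = 606.6524 / 3273.5579 = 0.18532
log2(0.18532) = -2.4319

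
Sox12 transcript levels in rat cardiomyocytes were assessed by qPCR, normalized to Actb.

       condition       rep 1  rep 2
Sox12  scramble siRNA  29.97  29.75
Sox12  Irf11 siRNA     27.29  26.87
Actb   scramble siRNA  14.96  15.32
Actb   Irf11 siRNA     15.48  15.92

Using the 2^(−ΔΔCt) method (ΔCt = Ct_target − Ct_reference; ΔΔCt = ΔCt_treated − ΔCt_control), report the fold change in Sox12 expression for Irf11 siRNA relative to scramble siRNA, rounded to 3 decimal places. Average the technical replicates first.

Mean Ct: Sox12 scramble siRNA 29.860; Sox12 Irf11 siRNA 27.080; Actb scramble siRNA 15.140; Actb Irf11 siRNA 15.700
ΔCt(scramble siRNA) = 29.860 − 15.140 = 14.720
ΔCt(Irf11 siRNA) = 27.080 − 15.700 = 11.380
ΔΔCt = 11.380 − 14.720 = -3.340
Fold change = 2^(−(-3.340)) = 2^3.340 = 10.1261

10.126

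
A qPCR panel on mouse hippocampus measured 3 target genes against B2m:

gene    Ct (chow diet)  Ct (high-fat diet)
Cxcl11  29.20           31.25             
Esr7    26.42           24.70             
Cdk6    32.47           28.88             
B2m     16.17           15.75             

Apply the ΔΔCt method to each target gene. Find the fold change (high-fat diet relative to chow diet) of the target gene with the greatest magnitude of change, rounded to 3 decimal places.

Cxcl11: ΔΔCt = (31.25−15.75) − (29.20−16.17) = 15.50 − 13.03 = 2.47; fold change = 2^-2.47 = 0.180
Esr7: ΔΔCt = (24.70−15.75) − (26.42−16.17) = 8.95 − 10.25 = -1.30; fold change = 2^1.30 = 2.462
Cdk6: ΔΔCt = (28.88−15.75) − (32.47−16.17) = 13.13 − 16.30 = -3.17; fold change = 2^3.17 = 9.000
Cdk6 has the largest |ΔΔCt| = 3.17.

9.000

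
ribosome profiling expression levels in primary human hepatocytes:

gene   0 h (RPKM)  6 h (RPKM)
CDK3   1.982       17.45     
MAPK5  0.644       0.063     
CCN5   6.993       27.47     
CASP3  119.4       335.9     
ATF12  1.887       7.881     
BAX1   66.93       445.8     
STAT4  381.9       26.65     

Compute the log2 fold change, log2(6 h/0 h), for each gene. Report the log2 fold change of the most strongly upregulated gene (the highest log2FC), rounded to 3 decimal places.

log2(17.45/1.982) = 3.138  (CDK3)
log2(0.063/0.644) = -3.354  (MAPK5)
log2(27.47/6.993) = 1.974  (CCN5)
log2(335.9/119.4) = 1.492  (CASP3)
log2(7.881/1.887) = 2.062  (ATF12)
log2(445.8/66.93) = 2.736  (BAX1)
log2(26.65/381.9) = -3.841  (STAT4)
CDK3 is most strongly upregulated.

3.138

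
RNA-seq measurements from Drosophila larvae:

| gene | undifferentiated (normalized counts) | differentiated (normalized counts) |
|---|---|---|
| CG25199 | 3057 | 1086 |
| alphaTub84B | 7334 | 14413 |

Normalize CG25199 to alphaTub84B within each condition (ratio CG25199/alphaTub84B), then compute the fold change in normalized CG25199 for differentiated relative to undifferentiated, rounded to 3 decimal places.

CG25199/alphaTub84B (undifferentiated) = 3057 / 7334 = 0.41683
CG25199/alphaTub84B (differentiated) = 1086 / 14413 = 0.075349
Fold change = 0.075349 / 0.41683 = 0.1808

0.181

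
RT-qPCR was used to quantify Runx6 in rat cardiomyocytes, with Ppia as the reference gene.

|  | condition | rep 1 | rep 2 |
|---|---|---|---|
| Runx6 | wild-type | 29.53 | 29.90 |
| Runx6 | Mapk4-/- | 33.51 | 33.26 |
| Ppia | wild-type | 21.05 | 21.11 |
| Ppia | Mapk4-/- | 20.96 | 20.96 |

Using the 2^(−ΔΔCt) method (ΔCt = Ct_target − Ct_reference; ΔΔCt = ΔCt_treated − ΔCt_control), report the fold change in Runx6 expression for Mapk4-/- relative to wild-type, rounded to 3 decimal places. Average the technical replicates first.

Mean Ct: Runx6 wild-type 29.715; Runx6 Mapk4-/- 33.385; Ppia wild-type 21.080; Ppia Mapk4-/- 20.960
ΔCt(wild-type) = 29.715 − 21.080 = 8.635
ΔCt(Mapk4-/-) = 33.385 − 20.960 = 12.425
ΔΔCt = 12.425 − 8.635 = 3.790
Fold change = 2^(−3.790) = 0.0723

0.072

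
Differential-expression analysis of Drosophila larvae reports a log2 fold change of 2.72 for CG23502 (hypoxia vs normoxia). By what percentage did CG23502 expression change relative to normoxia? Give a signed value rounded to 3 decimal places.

558.873%

Fold change = 2^(2.72) = 6.5887
Percent change = (FC − 1) × 100% = (6.5887 − 1) × 100 = 558.873%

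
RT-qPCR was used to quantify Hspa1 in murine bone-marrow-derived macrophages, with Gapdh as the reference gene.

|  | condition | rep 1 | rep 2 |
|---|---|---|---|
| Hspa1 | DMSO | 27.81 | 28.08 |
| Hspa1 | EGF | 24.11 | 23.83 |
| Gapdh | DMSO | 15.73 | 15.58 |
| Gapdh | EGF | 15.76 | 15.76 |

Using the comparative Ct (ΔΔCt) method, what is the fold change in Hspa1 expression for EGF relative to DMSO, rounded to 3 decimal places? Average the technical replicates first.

Mean Ct: Hspa1 DMSO 27.945; Hspa1 EGF 23.970; Gapdh DMSO 15.655; Gapdh EGF 15.760
ΔCt(DMSO) = 27.945 − 15.655 = 12.290
ΔCt(EGF) = 23.970 − 15.760 = 8.210
ΔΔCt = 8.210 − 12.290 = -4.080
Fold change = 2^(−(-4.080)) = 2^4.080 = 16.9123

16.912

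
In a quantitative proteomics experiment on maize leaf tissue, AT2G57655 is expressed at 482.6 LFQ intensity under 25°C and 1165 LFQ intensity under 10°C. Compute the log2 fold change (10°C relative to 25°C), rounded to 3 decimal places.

Fold change = 1165 / 482.6 = 2.4140
log2(2.4140) = 1.2714

1.271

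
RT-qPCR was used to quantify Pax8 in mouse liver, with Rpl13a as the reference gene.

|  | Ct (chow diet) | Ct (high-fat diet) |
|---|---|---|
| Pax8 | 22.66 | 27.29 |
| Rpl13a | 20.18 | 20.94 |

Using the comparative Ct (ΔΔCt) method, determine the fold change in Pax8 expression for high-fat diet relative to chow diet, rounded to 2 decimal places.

ΔCt(chow diet) = 22.660 − 20.180 = 2.480
ΔCt(high-fat diet) = 27.290 − 20.940 = 6.350
ΔΔCt = 6.350 − 2.480 = 3.870
Fold change = 2^(−3.870) = 0.068

0.07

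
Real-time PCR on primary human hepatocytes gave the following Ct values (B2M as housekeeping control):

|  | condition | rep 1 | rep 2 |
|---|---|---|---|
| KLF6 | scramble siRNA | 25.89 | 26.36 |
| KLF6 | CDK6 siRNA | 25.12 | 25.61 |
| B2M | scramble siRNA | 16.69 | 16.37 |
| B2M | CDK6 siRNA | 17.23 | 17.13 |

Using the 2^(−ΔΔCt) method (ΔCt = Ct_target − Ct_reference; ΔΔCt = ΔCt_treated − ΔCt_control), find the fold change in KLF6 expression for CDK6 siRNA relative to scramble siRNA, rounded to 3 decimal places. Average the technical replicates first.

2.657

Mean Ct: KLF6 scramble siRNA 26.125; KLF6 CDK6 siRNA 25.365; B2M scramble siRNA 16.530; B2M CDK6 siRNA 17.180
ΔCt(scramble siRNA) = 26.125 − 16.530 = 9.595
ΔCt(CDK6 siRNA) = 25.365 − 17.180 = 8.185
ΔΔCt = 8.185 − 9.595 = -1.410
Fold change = 2^(−(-1.410)) = 2^1.410 = 2.6574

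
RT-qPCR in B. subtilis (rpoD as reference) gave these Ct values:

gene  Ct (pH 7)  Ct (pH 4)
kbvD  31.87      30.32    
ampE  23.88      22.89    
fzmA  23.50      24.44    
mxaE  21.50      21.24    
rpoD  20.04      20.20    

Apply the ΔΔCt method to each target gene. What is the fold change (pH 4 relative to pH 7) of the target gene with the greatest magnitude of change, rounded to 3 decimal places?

3.272

kbvD: ΔΔCt = (30.32−20.20) − (31.87−20.04) = 10.12 − 11.83 = -1.71; fold change = 2^1.71 = 3.272
ampE: ΔΔCt = (22.89−20.20) − (23.88−20.04) = 2.69 − 3.84 = -1.15; fold change = 2^1.15 = 2.219
fzmA: ΔΔCt = (24.44−20.20) − (23.50−20.04) = 4.24 − 3.46 = 0.78; fold change = 2^-0.78 = 0.582
mxaE: ΔΔCt = (21.24−20.20) − (21.50−20.04) = 1.04 − 1.46 = -0.42; fold change = 2^0.42 = 1.338
kbvD has the largest |ΔΔCt| = 1.71.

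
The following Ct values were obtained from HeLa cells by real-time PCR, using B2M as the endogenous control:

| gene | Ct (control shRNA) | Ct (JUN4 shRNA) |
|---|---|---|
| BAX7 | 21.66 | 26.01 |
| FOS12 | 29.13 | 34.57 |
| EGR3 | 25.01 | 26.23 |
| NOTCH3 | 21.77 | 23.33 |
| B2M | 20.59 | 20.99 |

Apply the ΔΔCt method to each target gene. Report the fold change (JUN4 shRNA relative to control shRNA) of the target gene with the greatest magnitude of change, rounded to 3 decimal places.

0.030

BAX7: ΔΔCt = (26.01−20.99) − (21.66−20.59) = 5.02 − 1.07 = 3.95; fold change = 2^-3.95 = 0.065
FOS12: ΔΔCt = (34.57−20.99) − (29.13−20.59) = 13.58 − 8.54 = 5.04; fold change = 2^-5.04 = 0.030
EGR3: ΔΔCt = (26.23−20.99) − (25.01−20.59) = 5.24 − 4.42 = 0.82; fold change = 2^-0.82 = 0.566
NOTCH3: ΔΔCt = (23.33−20.99) − (21.77−20.59) = 2.34 − 1.18 = 1.16; fold change = 2^-1.16 = 0.448
FOS12 has the largest |ΔΔCt| = 5.04.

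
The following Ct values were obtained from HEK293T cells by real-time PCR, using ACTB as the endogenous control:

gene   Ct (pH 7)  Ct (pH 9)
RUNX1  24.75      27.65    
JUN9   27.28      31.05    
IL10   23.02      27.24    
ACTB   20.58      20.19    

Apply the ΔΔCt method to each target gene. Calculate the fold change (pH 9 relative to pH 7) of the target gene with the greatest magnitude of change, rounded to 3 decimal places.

RUNX1: ΔΔCt = (27.65−20.19) − (24.75−20.58) = 7.46 − 4.17 = 3.29; fold change = 2^-3.29 = 0.102
JUN9: ΔΔCt = (31.05−20.19) − (27.28−20.58) = 10.86 − 6.70 = 4.16; fold change = 2^-4.16 = 0.056
IL10: ΔΔCt = (27.24−20.19) − (23.02−20.58) = 7.05 − 2.44 = 4.61; fold change = 2^-4.61 = 0.041
IL10 has the largest |ΔΔCt| = 4.61.

0.041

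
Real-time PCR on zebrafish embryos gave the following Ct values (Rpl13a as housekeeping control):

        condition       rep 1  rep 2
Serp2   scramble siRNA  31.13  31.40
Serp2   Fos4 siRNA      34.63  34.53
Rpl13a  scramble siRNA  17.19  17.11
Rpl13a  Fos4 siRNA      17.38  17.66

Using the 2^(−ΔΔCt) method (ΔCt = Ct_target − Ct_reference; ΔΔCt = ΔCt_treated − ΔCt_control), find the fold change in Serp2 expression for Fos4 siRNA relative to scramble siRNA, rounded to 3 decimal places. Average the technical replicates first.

Mean Ct: Serp2 scramble siRNA 31.265; Serp2 Fos4 siRNA 34.580; Rpl13a scramble siRNA 17.150; Rpl13a Fos4 siRNA 17.520
ΔCt(scramble siRNA) = 31.265 − 17.150 = 14.115
ΔCt(Fos4 siRNA) = 34.580 − 17.520 = 17.060
ΔΔCt = 17.060 − 14.115 = 2.945
Fold change = 2^(−2.945) = 0.1299

0.130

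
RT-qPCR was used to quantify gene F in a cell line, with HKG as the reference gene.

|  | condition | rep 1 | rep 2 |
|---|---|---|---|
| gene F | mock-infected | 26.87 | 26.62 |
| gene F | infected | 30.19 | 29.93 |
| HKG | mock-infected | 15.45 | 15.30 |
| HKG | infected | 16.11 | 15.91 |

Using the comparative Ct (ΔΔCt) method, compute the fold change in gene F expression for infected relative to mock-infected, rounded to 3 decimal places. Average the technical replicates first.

Mean Ct: gene F mock-infected 26.745; gene F infected 30.060; HKG mock-infected 15.375; HKG infected 16.010
ΔCt(mock-infected) = 26.745 − 15.375 = 11.370
ΔCt(infected) = 30.060 − 16.010 = 14.050
ΔΔCt = 14.050 − 11.370 = 2.680
Fold change = 2^(−2.680) = 0.1560

0.156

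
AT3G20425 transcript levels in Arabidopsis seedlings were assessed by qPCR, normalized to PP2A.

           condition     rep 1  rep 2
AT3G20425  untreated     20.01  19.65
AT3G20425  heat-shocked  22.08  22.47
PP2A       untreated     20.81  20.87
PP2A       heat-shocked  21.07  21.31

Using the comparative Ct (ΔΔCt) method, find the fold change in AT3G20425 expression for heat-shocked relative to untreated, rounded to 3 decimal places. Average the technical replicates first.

Mean Ct: AT3G20425 untreated 19.830; AT3G20425 heat-shocked 22.275; PP2A untreated 20.840; PP2A heat-shocked 21.190
ΔCt(untreated) = 19.830 − 20.840 = -1.010
ΔCt(heat-shocked) = 22.275 − 21.190 = 1.085
ΔΔCt = 1.085 − (-1.010) = 2.095
Fold change = 2^(−2.095) = 0.2341

0.234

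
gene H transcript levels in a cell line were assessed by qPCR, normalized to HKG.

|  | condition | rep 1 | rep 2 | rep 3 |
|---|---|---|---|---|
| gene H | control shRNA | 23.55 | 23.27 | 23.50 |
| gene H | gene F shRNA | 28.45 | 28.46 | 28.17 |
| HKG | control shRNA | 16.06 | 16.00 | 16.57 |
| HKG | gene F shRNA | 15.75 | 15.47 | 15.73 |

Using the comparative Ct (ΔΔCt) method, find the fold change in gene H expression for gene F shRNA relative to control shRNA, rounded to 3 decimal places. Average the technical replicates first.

0.022

Mean Ct: gene H control shRNA 23.440; gene H gene F shRNA 28.360; HKG control shRNA 16.210; HKG gene F shRNA 15.650
ΔCt(control shRNA) = 23.440 − 16.210 = 7.230
ΔCt(gene F shRNA) = 28.360 − 15.650 = 12.710
ΔΔCt = 12.710 − 7.230 = 5.480
Fold change = 2^(−5.480) = 0.0224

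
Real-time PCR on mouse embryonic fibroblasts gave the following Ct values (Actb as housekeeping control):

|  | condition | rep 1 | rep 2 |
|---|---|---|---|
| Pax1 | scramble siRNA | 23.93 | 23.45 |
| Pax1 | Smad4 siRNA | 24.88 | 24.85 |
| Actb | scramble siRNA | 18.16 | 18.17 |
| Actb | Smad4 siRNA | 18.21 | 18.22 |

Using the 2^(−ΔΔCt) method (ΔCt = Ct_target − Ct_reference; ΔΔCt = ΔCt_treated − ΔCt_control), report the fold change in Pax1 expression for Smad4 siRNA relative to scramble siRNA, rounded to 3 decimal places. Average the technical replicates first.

0.459

Mean Ct: Pax1 scramble siRNA 23.690; Pax1 Smad4 siRNA 24.865; Actb scramble siRNA 18.165; Actb Smad4 siRNA 18.215
ΔCt(scramble siRNA) = 23.690 − 18.165 = 5.525
ΔCt(Smad4 siRNA) = 24.865 − 18.215 = 6.650
ΔΔCt = 6.650 − 5.525 = 1.125
Fold change = 2^(−1.125) = 0.4585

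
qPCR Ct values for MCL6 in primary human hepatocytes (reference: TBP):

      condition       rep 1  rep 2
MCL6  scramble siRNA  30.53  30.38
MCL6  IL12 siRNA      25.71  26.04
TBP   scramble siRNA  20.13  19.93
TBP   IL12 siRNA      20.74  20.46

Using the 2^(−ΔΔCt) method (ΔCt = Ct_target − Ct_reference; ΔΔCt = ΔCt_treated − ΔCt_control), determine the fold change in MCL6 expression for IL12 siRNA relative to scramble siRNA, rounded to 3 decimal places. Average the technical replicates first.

35.506

Mean Ct: MCL6 scramble siRNA 30.455; MCL6 IL12 siRNA 25.875; TBP scramble siRNA 20.030; TBP IL12 siRNA 20.600
ΔCt(scramble siRNA) = 30.455 − 20.030 = 10.425
ΔCt(IL12 siRNA) = 25.875 − 20.600 = 5.275
ΔΔCt = 5.275 − 10.425 = -5.150
Fold change = 2^(−(-5.150)) = 2^5.150 = 35.5062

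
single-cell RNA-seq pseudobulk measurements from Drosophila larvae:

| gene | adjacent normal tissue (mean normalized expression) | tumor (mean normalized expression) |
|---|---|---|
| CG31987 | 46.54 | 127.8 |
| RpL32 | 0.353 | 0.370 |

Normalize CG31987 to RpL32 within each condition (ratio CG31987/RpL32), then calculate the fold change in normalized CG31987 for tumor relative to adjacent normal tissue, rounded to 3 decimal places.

CG31987/RpL32 (adjacent normal tissue) = 46.54 / 0.353 = 131.84
CG31987/RpL32 (tumor) = 127.8 / 0.370 = 345.41
Fold change = 345.41 / 131.84 = 2.6199

2.620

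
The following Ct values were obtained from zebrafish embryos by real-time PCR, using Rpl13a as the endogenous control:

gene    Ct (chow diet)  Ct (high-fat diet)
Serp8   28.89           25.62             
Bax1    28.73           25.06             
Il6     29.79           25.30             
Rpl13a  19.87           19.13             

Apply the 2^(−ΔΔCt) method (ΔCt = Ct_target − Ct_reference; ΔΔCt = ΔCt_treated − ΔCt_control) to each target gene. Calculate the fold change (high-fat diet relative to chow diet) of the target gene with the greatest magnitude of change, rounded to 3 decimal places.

Serp8: ΔΔCt = (25.62−19.13) − (28.89−19.87) = 6.49 − 9.02 = -2.53; fold change = 2^2.53 = 5.776
Bax1: ΔΔCt = (25.06−19.13) − (28.73−19.87) = 5.93 − 8.86 = -2.93; fold change = 2^2.93 = 7.621
Il6: ΔΔCt = (25.30−19.13) − (29.79−19.87) = 6.17 − 9.92 = -3.75; fold change = 2^3.75 = 13.454
Il6 has the largest |ΔΔCt| = 3.75.

13.454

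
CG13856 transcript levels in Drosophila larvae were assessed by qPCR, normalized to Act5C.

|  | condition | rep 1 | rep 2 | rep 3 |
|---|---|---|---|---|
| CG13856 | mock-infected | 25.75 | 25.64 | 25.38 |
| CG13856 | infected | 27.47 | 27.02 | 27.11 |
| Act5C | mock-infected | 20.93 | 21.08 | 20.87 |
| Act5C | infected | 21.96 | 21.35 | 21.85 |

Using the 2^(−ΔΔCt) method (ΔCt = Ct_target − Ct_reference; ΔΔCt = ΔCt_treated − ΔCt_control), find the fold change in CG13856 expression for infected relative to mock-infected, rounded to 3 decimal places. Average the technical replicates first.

Mean Ct: CG13856 mock-infected 25.590; CG13856 infected 27.200; Act5C mock-infected 20.960; Act5C infected 21.720
ΔCt(mock-infected) = 25.590 − 20.960 = 4.630
ΔCt(infected) = 27.200 − 21.720 = 5.480
ΔΔCt = 5.480 − 4.630 = 0.850
Fold change = 2^(−0.850) = 0.5548

0.555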